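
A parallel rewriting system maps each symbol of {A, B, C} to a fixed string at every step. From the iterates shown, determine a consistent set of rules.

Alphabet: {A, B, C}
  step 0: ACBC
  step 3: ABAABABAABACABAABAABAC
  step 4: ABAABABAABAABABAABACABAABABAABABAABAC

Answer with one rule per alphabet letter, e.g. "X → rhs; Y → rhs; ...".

A->AB, B->A, C->AC

  step 3 ⇒ step 4: ABAABABAABACABAABAABAC ⇒ AB·A·AB·AB·A·AB·A·AB·AB·A·AB·AC·AB·A·AB·AB·A·AB·AB·A·AB·AC
    A ↦ AB
    B ↦ A
    C ↦ AC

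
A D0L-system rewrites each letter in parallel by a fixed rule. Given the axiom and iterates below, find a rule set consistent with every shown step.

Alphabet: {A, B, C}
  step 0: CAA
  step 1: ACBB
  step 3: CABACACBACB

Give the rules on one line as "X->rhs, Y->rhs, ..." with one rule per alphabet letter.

  step 0 ⇒ step 1: CAA ⇒ AC·B·B
    A ↦ B
    C ↦ AC
    B ↦ CA  (constrained at step 1)

A->B, B->CA, C->AC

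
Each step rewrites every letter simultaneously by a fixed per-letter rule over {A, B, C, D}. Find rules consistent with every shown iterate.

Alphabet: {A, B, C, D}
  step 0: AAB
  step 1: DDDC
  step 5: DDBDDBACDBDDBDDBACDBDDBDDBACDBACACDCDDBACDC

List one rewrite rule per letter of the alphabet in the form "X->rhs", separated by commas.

  step 0 ⇒ step 1: AAB ⇒ D·D·DC
    A ↦ D
    B ↦ DC
    C ↦ DB  (constrained at step 1)
    D ↦ AC  (constrained at step 1)

A->D, B->DC, C->DB, D->AC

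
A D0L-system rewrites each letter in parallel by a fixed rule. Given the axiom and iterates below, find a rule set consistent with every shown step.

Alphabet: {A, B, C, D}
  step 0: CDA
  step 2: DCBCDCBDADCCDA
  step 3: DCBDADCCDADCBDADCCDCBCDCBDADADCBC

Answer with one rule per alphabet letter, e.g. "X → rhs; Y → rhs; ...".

  step 2 ⇒ step 3: DCBCDCBDADCCDA ⇒ DCB·DA·DCC·DA·DCB·DA·DCC·DCB·C·DCB·DA·DA·DCB·C
    A ↦ C
    B ↦ DCC
    C ↦ DA
    D ↦ DCB

A->C, B->DCC, C->DA, D->DCB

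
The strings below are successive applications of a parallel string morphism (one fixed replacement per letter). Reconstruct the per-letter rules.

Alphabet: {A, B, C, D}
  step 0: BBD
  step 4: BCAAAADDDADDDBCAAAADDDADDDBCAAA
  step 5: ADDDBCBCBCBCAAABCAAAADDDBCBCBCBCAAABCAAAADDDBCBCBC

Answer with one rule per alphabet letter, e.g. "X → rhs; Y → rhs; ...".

  step 4 ⇒ step 5: BCAAAADDDADDDBCAAAADDDADDDBCAAA ⇒ ADD·D·BC·BC·BC·BC·A·A·A·BC·A·A·A·ADD·D·BC·BC·BC·BC·A·A·A·BC·A·A·A·ADD·D·BC·BC·BC
    A ↦ BC
    B ↦ ADD
    C ↦ D
    D ↦ A

A->BC, B->ADD, C->D, D->A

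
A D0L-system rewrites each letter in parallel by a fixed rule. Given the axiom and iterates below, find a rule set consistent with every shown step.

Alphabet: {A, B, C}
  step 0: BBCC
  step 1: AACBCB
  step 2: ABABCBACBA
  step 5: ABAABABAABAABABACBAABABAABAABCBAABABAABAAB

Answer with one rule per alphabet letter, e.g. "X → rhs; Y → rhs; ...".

  step 1 ⇒ step 2: AACBCB ⇒ AB·AB·CB·A·CB·A
    A ↦ AB
    B ↦ A
    C ↦ CB

A->AB, B->A, C->CB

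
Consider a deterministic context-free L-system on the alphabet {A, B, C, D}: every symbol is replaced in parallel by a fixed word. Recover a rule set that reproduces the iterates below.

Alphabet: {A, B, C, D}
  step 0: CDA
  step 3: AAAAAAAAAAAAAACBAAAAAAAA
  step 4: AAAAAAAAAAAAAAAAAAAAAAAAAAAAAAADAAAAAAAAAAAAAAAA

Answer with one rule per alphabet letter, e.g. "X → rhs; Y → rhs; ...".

  step 3 ⇒ step 4: AAAAAAAAAAAAAACBAAAAAAAA ⇒ AA·AA·AA·AA·AA·AA·AA·AA·AA·AA·AA·AA·AA·AA·AA·AD·AA·AA·AA·AA·AA·AA·AA·AA
    A ↦ AA
    B ↦ AD
    C ↦ AA
    D ↦ CB  (constrained at step 0)

A->AA, B->AD, C->AA, D->CB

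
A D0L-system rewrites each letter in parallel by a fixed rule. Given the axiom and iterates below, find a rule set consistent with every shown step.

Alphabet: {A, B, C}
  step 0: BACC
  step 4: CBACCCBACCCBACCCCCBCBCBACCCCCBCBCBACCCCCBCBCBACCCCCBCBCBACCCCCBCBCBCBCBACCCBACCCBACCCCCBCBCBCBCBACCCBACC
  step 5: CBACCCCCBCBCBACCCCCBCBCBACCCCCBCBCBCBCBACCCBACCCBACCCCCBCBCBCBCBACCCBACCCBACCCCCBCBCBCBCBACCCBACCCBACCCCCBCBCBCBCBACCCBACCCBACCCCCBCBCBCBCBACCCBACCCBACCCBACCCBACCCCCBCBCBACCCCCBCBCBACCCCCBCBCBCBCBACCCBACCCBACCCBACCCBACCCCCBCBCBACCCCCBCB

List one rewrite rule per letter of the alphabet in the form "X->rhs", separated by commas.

A->CC, B->ACC, C->CB

  step 4 ⇒ step 5: CBACCCBACCCBACCCCCBCBCBACCCCCBCBCBACCCCCBCBCBACCCCCBCBCBACCCCCBCBCBCBCBACCCBACCCBACCCCCBCBCBCBCBACCCBACC ⇒ CB·ACC·CC·CB·CB·CB·ACC·CC·CB·CB·CB·ACC·CC·CB·CB·CB·CB·CB·ACC·CB·ACC·CB·ACC·CC·CB·CB·CB·CB·CB·ACC·CB·ACC·CB·ACC·CC·CB·CB·CB·CB·CB·ACC·CB·ACC·CB·ACC·CC·CB·CB·CB·CB·CB·ACC·CB·ACC·CB·ACC·CC·CB·CB·CB·CB·CB·ACC·CB·ACC·CB·ACC·CB·ACC·CB·ACC·CC·CB·CB·CB·ACC·CC·CB·CB·CB·ACC·CC·CB·CB·CB·CB·CB·ACC·CB·ACC·CB·ACC·CB·ACC·CB·ACC·CC·CB·CB·CB·ACC·CC·CB·CB
    A ↦ CC
    B ↦ ACC
    C ↦ CB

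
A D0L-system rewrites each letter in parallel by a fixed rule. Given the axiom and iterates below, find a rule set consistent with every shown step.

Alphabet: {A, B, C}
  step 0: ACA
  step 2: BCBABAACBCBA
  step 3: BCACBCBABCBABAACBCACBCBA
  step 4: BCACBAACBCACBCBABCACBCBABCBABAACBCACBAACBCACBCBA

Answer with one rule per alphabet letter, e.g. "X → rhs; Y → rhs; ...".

  step 3 ⇒ step 4: BCACBCBABCBABAACBCACBCBA ⇒ BC·AC·BA·AC·BC·AC·BC·BA·BC·AC·BC·BA·BC·BA·BA·AC·BC·AC·BA·AC·BC·AC·BC·BA
    A ↦ BA
    B ↦ BC
    C ↦ AC

A->BA, B->BC, C->AC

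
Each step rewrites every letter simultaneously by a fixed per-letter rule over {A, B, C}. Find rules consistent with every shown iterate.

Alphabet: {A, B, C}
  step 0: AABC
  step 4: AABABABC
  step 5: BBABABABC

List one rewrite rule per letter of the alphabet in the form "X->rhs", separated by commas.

A->B, B->A, C->BC

  step 4 ⇒ step 5: AABABABC ⇒ B·B·A·B·A·B·A·BC
    A ↦ B
    B ↦ A
    C ↦ BC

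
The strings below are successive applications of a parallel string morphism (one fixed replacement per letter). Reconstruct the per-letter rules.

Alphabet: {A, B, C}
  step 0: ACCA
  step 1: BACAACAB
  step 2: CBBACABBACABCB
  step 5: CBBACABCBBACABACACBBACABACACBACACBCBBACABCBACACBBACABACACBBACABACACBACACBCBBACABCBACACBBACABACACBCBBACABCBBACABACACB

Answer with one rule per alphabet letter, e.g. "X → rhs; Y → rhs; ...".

A->B, B->CB, C->ACA

  step 1 ⇒ step 2: BACAACAB ⇒ CB·B·ACA·B·B·ACA·B·CB
    A ↦ B
    B ↦ CB
    C ↦ ACA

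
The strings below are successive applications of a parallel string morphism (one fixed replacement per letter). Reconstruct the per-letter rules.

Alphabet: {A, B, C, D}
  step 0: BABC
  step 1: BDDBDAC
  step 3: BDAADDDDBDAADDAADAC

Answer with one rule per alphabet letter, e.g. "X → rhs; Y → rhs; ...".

A->D, B->BD, C->AC, D->AA

  step 0 ⇒ step 1: BABC ⇒ BD·D·BD·AC
    A ↦ D
    B ↦ BD
    C ↦ AC
    D ↦ AA  (constrained at step 1)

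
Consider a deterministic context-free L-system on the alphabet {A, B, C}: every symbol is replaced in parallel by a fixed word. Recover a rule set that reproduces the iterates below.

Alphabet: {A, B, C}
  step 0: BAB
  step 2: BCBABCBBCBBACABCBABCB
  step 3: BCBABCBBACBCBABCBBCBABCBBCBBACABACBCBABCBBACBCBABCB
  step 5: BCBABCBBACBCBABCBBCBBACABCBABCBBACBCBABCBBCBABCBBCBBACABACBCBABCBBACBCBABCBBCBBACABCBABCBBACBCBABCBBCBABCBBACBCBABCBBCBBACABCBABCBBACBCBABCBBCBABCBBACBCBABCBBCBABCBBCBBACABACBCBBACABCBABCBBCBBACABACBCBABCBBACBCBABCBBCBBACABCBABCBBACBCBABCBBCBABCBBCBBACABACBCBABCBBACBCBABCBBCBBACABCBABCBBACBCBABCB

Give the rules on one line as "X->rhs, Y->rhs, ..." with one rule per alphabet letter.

A->BAC, B->BCB, C->A

  step 2 ⇒ step 3: BCBABCBBCBBACABCBABCB ⇒ BCB·A·BCB·BAC·BCB·A·BCB·BCB·A·BCB·BCB·BAC·A·BAC·BCB·A·BCB·BAC·BCB·A·BCB
    A ↦ BAC
    B ↦ BCB
    C ↦ A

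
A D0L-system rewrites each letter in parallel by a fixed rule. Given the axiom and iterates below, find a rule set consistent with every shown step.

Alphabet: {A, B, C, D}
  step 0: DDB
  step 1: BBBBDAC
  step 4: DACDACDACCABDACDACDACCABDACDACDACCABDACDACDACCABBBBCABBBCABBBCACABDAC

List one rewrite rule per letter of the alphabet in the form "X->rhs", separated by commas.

  step 0 ⇒ step 1: DDB ⇒ BB·BB·DAC
    B ↦ DAC
    D ↦ BB
    A ↦ B  (constrained at step 1)
    C ↦ CA  (constrained at step 1)

A->B, B->DAC, C->CA, D->BB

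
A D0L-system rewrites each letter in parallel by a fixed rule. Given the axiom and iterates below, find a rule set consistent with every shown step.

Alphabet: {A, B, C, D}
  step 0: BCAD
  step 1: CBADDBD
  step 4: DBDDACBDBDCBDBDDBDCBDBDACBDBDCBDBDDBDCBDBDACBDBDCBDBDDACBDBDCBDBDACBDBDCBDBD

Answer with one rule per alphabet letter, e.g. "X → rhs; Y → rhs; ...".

  step 0 ⇒ step 1: BCAD ⇒ CB·A·D·DBD
    A ↦ D
    B ↦ CB
    C ↦ A
    D ↦ DBD

A->D, B->CB, C->A, D->DBD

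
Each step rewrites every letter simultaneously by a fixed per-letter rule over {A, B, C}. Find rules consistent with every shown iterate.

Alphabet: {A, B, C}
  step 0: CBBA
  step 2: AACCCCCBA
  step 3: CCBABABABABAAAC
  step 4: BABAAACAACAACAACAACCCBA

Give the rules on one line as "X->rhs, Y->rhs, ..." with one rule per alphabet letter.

A->C, B->AA, C->BA

  step 3 ⇒ step 4: CCBABABABABAAAC ⇒ BA·BA·AA·C·AA·C·AA·C·AA·C·AA·C·C·C·BA
    A ↦ C
    B ↦ AA
    C ↦ BA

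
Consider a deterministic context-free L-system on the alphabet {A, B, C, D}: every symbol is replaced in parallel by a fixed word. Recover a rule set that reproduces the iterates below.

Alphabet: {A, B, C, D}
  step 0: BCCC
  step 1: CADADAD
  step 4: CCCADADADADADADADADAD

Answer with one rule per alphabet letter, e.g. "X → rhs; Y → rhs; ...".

A->B, B->C, C->AD, D->BB

  step 0 ⇒ step 1: BCCC ⇒ C·AD·AD·AD
    B ↦ C
    C ↦ AD
    A ↦ B  (constrained at step 1)
    D ↦ BB  (constrained at step 1)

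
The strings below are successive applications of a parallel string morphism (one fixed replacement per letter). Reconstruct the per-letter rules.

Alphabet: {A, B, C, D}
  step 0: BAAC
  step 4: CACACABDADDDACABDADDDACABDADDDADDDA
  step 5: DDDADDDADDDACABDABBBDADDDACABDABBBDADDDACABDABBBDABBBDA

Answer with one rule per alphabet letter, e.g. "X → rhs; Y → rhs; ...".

A->DA, B->CA, C->DD, D->B

  step 4 ⇒ step 5: CACACABDADDDACABDADDDACABDADDDADDDA ⇒ DD·DA·DD·DA·DD·DA·CA·B·DA·B·B·B·DA·DD·DA·CA·B·DA·B·B·B·DA·DD·DA·CA·B·DA·B·B·B·DA·B·B·B·DA
    A ↦ DA
    B ↦ CA
    C ↦ DD
    D ↦ B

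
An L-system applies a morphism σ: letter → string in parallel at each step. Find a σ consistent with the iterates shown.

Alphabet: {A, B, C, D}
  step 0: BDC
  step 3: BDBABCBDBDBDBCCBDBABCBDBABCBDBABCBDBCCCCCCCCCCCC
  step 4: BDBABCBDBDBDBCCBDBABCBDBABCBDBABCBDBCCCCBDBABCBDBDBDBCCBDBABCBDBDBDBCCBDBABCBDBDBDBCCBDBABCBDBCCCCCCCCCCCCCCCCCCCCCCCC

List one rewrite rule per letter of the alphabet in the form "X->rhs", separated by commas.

A->D, B->BDB, C->CC, D->ABC

  step 3 ⇒ step 4: BDBABCBDBDBDBCCBDBABCBDBABCBDBABCBDBCCCCCCCCCCCC ⇒ BDB·ABC·BDB·D·BDB·CC·BDB·ABC·BDB·ABC·BDB·ABC·BDB·CC·CC·BDB·ABC·BDB·D·BDB·CC·BDB·ABC·BDB·D·BDB·CC·BDB·ABC·BDB·D·BDB·CC·BDB·ABC·BDB·CC·CC·CC·CC·CC·CC·CC·CC·CC·CC·CC·CC
    A ↦ D
    B ↦ BDB
    C ↦ CC
    D ↦ ABC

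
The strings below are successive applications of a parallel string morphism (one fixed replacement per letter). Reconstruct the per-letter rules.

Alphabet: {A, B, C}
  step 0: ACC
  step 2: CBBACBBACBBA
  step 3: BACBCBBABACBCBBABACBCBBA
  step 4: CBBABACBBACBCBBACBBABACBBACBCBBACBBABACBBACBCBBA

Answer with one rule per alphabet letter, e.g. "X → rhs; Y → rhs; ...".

A->BA, B->CB, C->BA

  step 3 ⇒ step 4: BACBCBBABACBCBBABACBCBBA ⇒ CB·BA·BA·CB·BA·CB·CB·BA·CB·BA·BA·CB·BA·CB·CB·BA·CB·BA·BA·CB·BA·CB·CB·BA
    A ↦ BA
    B ↦ CB
    C ↦ BA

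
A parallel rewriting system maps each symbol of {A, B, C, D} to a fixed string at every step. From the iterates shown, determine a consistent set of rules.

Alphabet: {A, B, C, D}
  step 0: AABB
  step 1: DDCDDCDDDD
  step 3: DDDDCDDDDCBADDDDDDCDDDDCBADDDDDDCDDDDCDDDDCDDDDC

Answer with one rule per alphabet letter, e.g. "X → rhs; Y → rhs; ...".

A->DDC, B->DD, C->DB, D->BA

  step 0 ⇒ step 1: AABB ⇒ DDC·DDC·DD·DD
    A ↦ DDC
    B ↦ DD
    C ↦ DB  (constrained at step 1)
    D ↦ BA  (constrained at step 1)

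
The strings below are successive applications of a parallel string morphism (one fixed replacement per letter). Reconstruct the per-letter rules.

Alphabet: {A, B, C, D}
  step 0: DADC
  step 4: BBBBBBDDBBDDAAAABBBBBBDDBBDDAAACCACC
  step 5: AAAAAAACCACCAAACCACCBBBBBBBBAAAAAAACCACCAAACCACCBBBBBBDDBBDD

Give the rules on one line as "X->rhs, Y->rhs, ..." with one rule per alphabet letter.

A->BB, B->A, C->D, D->ACC

  step 4 ⇒ step 5: BBBBBBDDBBDDAAAABBBBBBDDBBDDAAACCACC ⇒ A·A·A·A·A·A·ACC·ACC·A·A·ACC·ACC·BB·BB·BB·BB·A·A·A·A·A·A·ACC·ACC·A·A·ACC·ACC·BB·BB·BB·D·D·BB·D·D
    A ↦ BB
    B ↦ A
    C ↦ D
    D ↦ ACC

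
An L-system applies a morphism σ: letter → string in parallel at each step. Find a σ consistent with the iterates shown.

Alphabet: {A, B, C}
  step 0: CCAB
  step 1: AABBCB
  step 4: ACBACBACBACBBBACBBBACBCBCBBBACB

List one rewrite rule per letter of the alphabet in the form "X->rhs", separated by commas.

  step 0 ⇒ step 1: CCAB ⇒ A·A·BB·CB
    A ↦ BB
    B ↦ CB
    C ↦ A

A->BB, B->CB, C->A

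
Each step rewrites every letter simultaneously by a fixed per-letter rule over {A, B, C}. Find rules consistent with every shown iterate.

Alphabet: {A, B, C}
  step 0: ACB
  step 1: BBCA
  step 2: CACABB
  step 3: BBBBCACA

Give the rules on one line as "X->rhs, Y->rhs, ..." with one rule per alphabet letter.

A->B, B->CA, C->B

  step 2 ⇒ step 3: CACABB ⇒ B·B·B·B·CA·CA
    A ↦ B
    B ↦ CA
    C ↦ B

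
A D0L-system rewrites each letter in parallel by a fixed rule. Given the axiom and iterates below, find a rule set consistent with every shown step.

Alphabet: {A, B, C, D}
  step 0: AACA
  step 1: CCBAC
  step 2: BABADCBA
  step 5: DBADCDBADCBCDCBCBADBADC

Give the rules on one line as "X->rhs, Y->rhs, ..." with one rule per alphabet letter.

A->C, B->D, C->BA, D->BC

  step 1 ⇒ step 2: CCBAC ⇒ BA·BA·D·C·BA
    A ↦ C
    B ↦ D
    C ↦ BA
    D ↦ BC  (constrained at step 2)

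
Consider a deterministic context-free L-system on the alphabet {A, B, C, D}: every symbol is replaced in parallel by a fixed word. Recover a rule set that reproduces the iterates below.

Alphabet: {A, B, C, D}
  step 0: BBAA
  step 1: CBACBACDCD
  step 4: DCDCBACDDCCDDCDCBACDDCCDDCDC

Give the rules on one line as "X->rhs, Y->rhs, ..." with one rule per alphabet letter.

  step 0 ⇒ step 1: BBAA ⇒ CBA·CBA·CD·CD
    A ↦ CD
    B ↦ CBA
    C ↦ D  (constrained at step 1)
    D ↦ C  (constrained at step 1)

A->CD, B->CBA, C->D, D->C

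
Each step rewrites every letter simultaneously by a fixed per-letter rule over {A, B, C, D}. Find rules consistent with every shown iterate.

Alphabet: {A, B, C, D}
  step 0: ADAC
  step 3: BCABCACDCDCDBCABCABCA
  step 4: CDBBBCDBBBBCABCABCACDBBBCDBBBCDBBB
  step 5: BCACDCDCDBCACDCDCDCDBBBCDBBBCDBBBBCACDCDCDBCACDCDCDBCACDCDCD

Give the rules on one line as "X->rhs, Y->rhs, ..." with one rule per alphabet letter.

A->BB, B->CD, C->B, D->CA

  step 4 ⇒ step 5: CDBBBCDBBBBCABCABCACDBBBCDBBBCDBBB ⇒ B·CA·CD·CD·CD·B·CA·CD·CD·CD·CD·B·BB·CD·B·BB·CD·B·BB·B·CA·CD·CD·CD·B·CA·CD·CD·CD·B·CA·CD·CD·CD
    A ↦ BB
    B ↦ CD
    C ↦ B
    D ↦ CA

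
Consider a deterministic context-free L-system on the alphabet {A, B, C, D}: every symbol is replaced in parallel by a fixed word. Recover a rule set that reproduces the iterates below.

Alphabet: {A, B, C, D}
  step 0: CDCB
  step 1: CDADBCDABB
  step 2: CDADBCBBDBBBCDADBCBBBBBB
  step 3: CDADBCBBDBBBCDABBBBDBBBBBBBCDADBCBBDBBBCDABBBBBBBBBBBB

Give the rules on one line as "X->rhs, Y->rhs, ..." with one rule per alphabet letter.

  step 2 ⇒ step 3: CDADBCBBDBBBCDADBCBBBBBB ⇒ CDA·DB·CBB·DB·BB·CDA·BB·BB·DB·BB·BB·BB·CDA·DB·CBB·DB·BB·CDA·BB·BB·BB·BB·BB·BB
    A ↦ CBB
    B ↦ BB
    C ↦ CDA
    D ↦ DB

A->CBB, B->BB, C->CDA, D->DB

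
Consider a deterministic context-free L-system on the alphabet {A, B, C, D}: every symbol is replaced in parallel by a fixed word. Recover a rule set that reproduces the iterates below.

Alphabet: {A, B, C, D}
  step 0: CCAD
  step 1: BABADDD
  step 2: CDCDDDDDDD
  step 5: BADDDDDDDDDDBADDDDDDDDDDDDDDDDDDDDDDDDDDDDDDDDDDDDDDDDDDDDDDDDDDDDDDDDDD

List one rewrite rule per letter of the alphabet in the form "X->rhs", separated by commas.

  step 1 ⇒ step 2: BABADDD ⇒ C·D·C·D·DD·DD·DD
    A ↦ D
    B ↦ C
    D ↦ DD
  step 0 ⇒ step 1: CCAD ⇒ BA·BA·D·DD
    C ↦ BA

A->D, B->C, C->BA, D->DD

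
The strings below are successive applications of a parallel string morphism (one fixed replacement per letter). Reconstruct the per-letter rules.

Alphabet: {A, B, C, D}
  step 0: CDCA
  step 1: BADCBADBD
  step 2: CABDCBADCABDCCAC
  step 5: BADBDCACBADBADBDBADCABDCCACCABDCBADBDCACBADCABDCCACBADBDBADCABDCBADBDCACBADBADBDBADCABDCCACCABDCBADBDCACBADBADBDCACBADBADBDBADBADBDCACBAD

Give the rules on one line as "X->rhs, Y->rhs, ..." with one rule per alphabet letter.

  step 1 ⇒ step 2: BADCBADBD ⇒ CA·BD·C·BAD·CA·BD·C·CA·C
    A ↦ BD
    B ↦ CA
    C ↦ BAD
    D ↦ C

A->BD, B->CA, C->BAD, D->C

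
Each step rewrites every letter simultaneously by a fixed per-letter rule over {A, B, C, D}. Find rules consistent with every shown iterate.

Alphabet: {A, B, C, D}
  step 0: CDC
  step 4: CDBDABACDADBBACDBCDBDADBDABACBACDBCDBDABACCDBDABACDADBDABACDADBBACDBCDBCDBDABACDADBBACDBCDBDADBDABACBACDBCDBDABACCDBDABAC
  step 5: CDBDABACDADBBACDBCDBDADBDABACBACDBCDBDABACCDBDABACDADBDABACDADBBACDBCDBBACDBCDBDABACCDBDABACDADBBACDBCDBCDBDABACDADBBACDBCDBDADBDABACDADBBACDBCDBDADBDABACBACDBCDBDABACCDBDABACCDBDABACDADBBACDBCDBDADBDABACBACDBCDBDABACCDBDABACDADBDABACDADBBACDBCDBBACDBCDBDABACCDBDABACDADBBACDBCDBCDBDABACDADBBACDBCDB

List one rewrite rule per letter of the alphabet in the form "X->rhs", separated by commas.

  step 4 ⇒ step 5: CDBDABACDADBBACDBCDBDADBDABACBACDBCDBDABACCDBDABACDADBDABACDADBBACDBCDBCDBDABACDADBBACDBCDBDADBDABACBACDBCDBDABACCDBDABAC ⇒ CDB·DA·BAC·DA·DB·BAC·DB·CDB·DA·DB·DA·BAC·BAC·DB·CDB·DA·BAC·CDB·DA·BAC·DA·DB·DA·BAC·DA·DB·BAC·DB·CDB·BAC·DB·CDB·DA·BAC·CDB·DA·BAC·DA·DB·BAC·DB·CDB·CDB·DA·BAC·DA·DB·BAC·DB·CDB·DA·DB·DA·BAC·DA·DB·BAC·DB·CDB·DA·DB·DA·BAC·BAC·DB·CDB·DA·BAC·CDB·DA·BAC·CDB·DA·BAC·DA·DB·BAC·DB·CDB·DA·DB·DA·BAC·BAC·DB·CDB·DA·BAC·CDB·DA·BAC·DA·DB·DA·BAC·DA·DB·BAC·DB·CDB·BAC·DB·CDB·DA·BAC·CDB·DA·BAC·DA·DB·BAC·DB·CDB·CDB·DA·BAC·DA·DB·BAC·DB·CDB
    A ↦ DB
    B ↦ BAC
    C ↦ CDB
    D ↦ DA

A->DB, B->BAC, C->CDB, D->DA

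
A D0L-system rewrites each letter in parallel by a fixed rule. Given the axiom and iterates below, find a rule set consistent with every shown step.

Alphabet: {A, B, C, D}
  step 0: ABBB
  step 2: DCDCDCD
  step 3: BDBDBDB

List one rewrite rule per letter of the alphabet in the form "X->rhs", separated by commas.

A->C, B->AC, C->D, D->B

  step 2 ⇒ step 3: DCDCDCD ⇒ B·D·B·D·B·D·B
    C ↦ D
    D ↦ B
    A ↦ C  (constrained at step 0)
    B ↦ AC  (constrained at step 0)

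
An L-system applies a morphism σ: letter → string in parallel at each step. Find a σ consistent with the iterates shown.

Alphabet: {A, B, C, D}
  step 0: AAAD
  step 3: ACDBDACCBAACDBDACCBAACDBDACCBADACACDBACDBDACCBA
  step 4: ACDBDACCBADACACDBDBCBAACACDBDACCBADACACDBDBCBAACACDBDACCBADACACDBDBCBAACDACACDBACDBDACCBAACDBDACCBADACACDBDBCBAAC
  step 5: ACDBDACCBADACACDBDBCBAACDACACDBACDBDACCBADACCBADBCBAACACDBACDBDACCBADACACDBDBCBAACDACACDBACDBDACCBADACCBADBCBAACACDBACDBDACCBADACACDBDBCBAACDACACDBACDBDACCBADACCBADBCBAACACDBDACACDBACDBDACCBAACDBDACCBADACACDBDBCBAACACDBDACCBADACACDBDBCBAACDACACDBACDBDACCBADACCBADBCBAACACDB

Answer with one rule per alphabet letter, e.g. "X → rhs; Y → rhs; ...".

A->AC, B->CBA, C->DB, D->DAC

  step 4 ⇒ step 5: ACDBDACCBADACACDBDBCBAACACDBDACCBADACACDBDBCBAACACDBDACCBADACACDBDBCBAACDACACDBACDBDACCBAACDBDACCBADACACDBDBCBAAC ⇒ AC·DB·DAC·CBA·DAC·AC·DB·DB·CBA·AC·DAC·AC·DB·AC·DB·DAC·CBA·DAC·CBA·DB·CBA·AC·AC·DB·AC·DB·DAC·CBA·DAC·AC·DB·DB·CBA·AC·DAC·AC·DB·AC·DB·DAC·CBA·DAC·CBA·DB·CBA·AC·AC·DB·AC·DB·DAC·CBA·DAC·AC·DB·DB·CBA·AC·DAC·AC·DB·AC·DB·DAC·CBA·DAC·CBA·DB·CBA·AC·AC·DB·DAC·AC·DB·AC·DB·DAC·CBA·AC·DB·DAC·CBA·DAC·AC·DB·DB·CBA·AC·AC·DB·DAC·CBA·DAC·AC·DB·DB·CBA·AC·DAC·AC·DB·AC·DB·DAC·CBA·DAC·CBA·DB·CBA·AC·AC·DB
    A ↦ AC
    B ↦ CBA
    C ↦ DB
    D ↦ DAC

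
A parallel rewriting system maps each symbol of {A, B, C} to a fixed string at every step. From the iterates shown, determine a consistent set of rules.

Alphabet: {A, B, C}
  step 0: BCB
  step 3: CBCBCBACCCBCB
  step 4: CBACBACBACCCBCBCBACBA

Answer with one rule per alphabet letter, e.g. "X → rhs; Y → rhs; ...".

  step 3 ⇒ step 4: CBCBCBACCCBCB ⇒ CB·A·CB·A·CB·A·CC·CB·CB·CB·A·CB·A
    A ↦ CC
    B ↦ A
    C ↦ CB

A->CC, B->A, C->CB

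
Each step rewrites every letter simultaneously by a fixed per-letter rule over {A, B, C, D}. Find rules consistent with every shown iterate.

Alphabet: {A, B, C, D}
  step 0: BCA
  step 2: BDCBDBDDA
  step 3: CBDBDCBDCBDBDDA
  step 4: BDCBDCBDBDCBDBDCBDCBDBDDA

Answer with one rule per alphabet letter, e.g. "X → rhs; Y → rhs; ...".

  step 3 ⇒ step 4: CBDBDCBDCBDBDDA ⇒ BD·C·BD·C·BD·BD·C·BD·BD·C·BD·C·BD·BD·DA
    A ↦ DA
    B ↦ C
    C ↦ BD
    D ↦ BD

A->DA, B->C, C->BD, D->BD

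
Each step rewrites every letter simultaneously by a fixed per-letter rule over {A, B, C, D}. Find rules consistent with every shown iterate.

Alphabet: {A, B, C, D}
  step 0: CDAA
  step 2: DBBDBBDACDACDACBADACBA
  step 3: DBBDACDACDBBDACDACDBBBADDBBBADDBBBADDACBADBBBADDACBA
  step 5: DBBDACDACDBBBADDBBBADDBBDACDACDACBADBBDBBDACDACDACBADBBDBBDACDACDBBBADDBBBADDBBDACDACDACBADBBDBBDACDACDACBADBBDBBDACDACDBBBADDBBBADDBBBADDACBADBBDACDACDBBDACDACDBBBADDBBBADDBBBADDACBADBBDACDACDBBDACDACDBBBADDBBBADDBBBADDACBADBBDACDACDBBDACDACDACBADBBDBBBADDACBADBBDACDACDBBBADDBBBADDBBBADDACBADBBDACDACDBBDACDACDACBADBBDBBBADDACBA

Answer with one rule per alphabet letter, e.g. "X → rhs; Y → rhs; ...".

A->BA, B->DAC, C->D, D->DBB

  step 2 ⇒ step 3: DBBDBBDACDACDACBADACBA ⇒ DBB·DAC·DAC·DBB·DAC·DAC·DBB·BA·D·DBB·BA·D·DBB·BA·D·DAC·BA·DBB·BA·D·DAC·BA
    A ↦ BA
    B ↦ DAC
    C ↦ D
    D ↦ DBB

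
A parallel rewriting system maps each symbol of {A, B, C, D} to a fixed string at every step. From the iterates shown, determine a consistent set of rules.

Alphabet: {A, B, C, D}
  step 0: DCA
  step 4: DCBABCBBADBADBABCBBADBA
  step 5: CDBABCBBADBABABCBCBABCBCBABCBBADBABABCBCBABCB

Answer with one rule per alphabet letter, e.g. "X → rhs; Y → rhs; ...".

A->BCB, B->BA, C->D, D->C

  step 4 ⇒ step 5: DCBABCBBADBADBABCBBADBA ⇒ C·D·BA·BCB·BA·D·BA·BA·BCB·C·BA·BCB·C·BA·BCB·BA·D·BA·BA·BCB·C·BA·BCB
    A ↦ BCB
    B ↦ BA
    C ↦ D
    D ↦ C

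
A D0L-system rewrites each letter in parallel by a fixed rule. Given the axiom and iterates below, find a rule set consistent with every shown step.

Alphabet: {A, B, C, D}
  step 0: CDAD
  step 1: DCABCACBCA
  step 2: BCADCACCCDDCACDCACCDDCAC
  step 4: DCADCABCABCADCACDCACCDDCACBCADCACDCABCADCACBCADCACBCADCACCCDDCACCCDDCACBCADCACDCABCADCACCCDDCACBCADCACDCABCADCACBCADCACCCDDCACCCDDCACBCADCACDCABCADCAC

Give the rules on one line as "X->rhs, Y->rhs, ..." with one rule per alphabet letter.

  step 1 ⇒ step 2: DCABCACBCA ⇒ BCA·DCA·C·CCD·DCA·C·DCA·CCD·DCA·C
    A ↦ C
    B ↦ CCD
    C ↦ DCA
    D ↦ BCA

A->C, B->CCD, C->DCA, D->BCA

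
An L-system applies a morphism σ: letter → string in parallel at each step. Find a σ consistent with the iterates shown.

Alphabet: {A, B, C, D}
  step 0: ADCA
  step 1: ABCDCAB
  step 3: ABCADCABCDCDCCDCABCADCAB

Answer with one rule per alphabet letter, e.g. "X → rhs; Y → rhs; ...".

  step 0 ⇒ step 1: ADCA ⇒ AB·C·DC·AB
    A ↦ AB
    C ↦ DC
    D ↦ C
    B ↦ CA  (constrained at step 1)

A->AB, B->CA, C->DC, D->C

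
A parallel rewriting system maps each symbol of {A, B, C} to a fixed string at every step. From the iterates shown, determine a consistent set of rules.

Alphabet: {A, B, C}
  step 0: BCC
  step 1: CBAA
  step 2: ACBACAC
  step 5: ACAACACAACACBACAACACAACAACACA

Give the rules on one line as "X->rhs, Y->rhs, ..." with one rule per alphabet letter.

  step 1 ⇒ step 2: CBAA ⇒ A·CB·AC·AC
    A ↦ AC
    B ↦ CB
    C ↦ A

A->AC, B->CB, C->A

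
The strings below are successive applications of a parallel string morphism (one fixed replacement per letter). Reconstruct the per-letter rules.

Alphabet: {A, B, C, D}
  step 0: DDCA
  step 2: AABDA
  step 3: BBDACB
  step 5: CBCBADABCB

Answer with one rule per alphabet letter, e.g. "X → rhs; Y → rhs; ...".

  step 2 ⇒ step 3: AABDA ⇒ B·B·DA·C·B
    A ↦ B
    B ↦ DA
    D ↦ C
    C ↦ A  (constrained at step 0)

A->B, B->DA, C->A, D->C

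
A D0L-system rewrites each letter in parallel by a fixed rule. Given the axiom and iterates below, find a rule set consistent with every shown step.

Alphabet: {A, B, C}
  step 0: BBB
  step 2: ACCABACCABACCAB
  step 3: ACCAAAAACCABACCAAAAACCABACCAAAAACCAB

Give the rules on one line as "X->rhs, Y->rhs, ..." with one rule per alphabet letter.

A->ACC, B->AB, C->AA

  step 2 ⇒ step 3: ACCABACCABACCAB ⇒ ACC·AA·AA·ACC·AB·ACC·AA·AA·ACC·AB·ACC·AA·AA·ACC·AB
    A ↦ ACC
    B ↦ AB
    C ↦ AA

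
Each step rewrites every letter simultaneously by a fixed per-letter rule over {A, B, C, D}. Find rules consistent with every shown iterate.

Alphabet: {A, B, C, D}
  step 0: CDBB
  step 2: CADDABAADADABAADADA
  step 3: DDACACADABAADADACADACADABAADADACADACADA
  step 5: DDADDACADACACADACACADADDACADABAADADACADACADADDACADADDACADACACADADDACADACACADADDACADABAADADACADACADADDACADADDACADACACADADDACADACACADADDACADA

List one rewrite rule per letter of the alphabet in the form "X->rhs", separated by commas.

A->DA, B->BAA, C->D, D->CA

  step 2 ⇒ step 3: CADDABAADADABAADADA ⇒ D·DA·CA·CA·DA·BAA·DA·DA·CA·DA·CA·DA·BAA·DA·DA·CA·DA·CA·DA
    A ↦ DA
    B ↦ BAA
    C ↦ D
    D ↦ CA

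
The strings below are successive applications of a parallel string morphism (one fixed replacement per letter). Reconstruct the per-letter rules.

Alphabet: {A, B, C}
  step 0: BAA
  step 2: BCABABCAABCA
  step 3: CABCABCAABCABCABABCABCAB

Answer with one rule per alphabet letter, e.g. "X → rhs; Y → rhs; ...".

A->AB, B->CA, C->BC

  step 2 ⇒ step 3: BCABABCAABCA ⇒ CA·BC·AB·CA·AB·CA·BC·AB·AB·CA·BC·AB
    A ↦ AB
    B ↦ CA
    C ↦ BC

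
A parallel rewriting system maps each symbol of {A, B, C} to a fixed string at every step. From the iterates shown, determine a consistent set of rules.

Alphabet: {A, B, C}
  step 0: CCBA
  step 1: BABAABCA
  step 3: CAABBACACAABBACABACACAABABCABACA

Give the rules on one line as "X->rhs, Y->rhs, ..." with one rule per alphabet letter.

A->CA, B->AB, C->BA

  step 0 ⇒ step 1: CCBA ⇒ BA·BA·AB·CA
    A ↦ CA
    B ↦ AB
    C ↦ BA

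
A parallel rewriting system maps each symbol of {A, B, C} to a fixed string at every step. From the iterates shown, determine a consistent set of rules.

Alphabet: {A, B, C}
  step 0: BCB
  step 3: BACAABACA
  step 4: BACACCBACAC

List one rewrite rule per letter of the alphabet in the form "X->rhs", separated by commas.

A->C, B->BA, C->A

  step 3 ⇒ step 4: BACAABACA ⇒ BA·C·A·C·C·BA·C·A·C
    A ↦ C
    B ↦ BA
    C ↦ A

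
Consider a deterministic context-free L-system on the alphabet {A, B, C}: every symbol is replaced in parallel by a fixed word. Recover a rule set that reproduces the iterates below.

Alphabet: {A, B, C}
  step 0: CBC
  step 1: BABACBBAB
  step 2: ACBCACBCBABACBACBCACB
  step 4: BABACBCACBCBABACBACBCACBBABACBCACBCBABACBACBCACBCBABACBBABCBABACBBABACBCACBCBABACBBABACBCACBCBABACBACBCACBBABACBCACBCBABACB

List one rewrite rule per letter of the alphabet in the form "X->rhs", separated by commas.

A->C, B->ACB, C->BAB

  step 1 ⇒ step 2: BABACBBAB ⇒ ACB·C·ACB·C·BAB·ACB·ACB·C·ACB
    A ↦ C
    B ↦ ACB
    C ↦ BAB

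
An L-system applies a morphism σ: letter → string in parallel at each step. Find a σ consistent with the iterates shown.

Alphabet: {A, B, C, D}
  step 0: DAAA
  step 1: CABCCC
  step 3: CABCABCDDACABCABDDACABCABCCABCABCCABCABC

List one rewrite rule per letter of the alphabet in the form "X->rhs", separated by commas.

A->C, B->DDC, C->DDA, D->CAB

  step 0 ⇒ step 1: DAAA ⇒ CAB·C·C·C
    A ↦ C
    D ↦ CAB
    B ↦ DDC  (constrained at step 1)
    C ↦ DDA  (constrained at step 1)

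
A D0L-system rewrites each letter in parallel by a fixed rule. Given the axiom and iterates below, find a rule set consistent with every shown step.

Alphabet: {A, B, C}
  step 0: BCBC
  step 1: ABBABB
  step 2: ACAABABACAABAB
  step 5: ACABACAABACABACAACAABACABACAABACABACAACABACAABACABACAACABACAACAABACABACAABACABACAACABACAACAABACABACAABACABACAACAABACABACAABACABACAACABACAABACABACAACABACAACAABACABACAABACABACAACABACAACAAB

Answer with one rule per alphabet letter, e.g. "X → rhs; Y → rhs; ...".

A->ACA, B->AB, C->B

  step 1 ⇒ step 2: ABBABB ⇒ ACA·AB·AB·ACA·AB·AB
    A ↦ ACA
    B ↦ AB
  step 0 ⇒ step 1: BCBC ⇒ AB·B·AB·B
    C ↦ B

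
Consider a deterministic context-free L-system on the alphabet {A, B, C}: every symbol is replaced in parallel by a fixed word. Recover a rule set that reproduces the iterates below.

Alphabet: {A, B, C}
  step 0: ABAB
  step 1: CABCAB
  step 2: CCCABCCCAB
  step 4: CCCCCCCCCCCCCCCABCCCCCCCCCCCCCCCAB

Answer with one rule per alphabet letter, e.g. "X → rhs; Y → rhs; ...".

  step 1 ⇒ step 2: CABCAB ⇒ CC·C·AB·CC·C·AB
    A ↦ C
    B ↦ AB
    C ↦ CC

A->C, B->AB, C->CC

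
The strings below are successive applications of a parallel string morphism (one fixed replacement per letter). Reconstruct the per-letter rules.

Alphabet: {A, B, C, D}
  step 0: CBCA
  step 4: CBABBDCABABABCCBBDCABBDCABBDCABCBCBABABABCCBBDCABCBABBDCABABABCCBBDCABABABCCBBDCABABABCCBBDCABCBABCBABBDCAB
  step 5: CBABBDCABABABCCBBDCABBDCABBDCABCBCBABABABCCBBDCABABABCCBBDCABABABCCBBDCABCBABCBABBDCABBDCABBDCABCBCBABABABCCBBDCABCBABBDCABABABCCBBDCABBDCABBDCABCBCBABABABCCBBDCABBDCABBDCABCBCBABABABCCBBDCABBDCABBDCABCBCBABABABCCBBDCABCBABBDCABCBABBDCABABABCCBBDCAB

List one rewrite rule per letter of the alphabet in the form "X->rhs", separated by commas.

  step 4 ⇒ step 5: CBABBDCABABABCCBBDCABBDCABBDCABCBCBABABABCCBBDCABCBABBDCABABABCCBBDCABABABCCBBDCABABABCCBBDCABCBABCBABBDCAB ⇒ CB·AB·BDC·AB·AB·ABC·CB·BDC·AB·BDC·AB·BDC·AB·CB·CB·AB·AB·ABC·CB·BDC·AB·AB·ABC·CB·BDC·AB·AB·ABC·CB·BDC·AB·CB·AB·CB·AB·BDC·AB·BDC·AB·BDC·AB·CB·CB·AB·AB·ABC·CB·BDC·AB·CB·AB·BDC·AB·AB·ABC·CB·BDC·AB·BDC·AB·BDC·AB·CB·CB·AB·AB·ABC·CB·BDC·AB·BDC·AB·BDC·AB·CB·CB·AB·AB·ABC·CB·BDC·AB·BDC·AB·BDC·AB·CB·CB·AB·AB·ABC·CB·BDC·AB·CB·AB·BDC·AB·CB·AB·BDC·AB·AB·ABC·CB·BDC·AB
    A ↦ BDC
    B ↦ AB
    C ↦ CB
    D ↦ ABC

A->BDC, B->AB, C->CB, D->ABC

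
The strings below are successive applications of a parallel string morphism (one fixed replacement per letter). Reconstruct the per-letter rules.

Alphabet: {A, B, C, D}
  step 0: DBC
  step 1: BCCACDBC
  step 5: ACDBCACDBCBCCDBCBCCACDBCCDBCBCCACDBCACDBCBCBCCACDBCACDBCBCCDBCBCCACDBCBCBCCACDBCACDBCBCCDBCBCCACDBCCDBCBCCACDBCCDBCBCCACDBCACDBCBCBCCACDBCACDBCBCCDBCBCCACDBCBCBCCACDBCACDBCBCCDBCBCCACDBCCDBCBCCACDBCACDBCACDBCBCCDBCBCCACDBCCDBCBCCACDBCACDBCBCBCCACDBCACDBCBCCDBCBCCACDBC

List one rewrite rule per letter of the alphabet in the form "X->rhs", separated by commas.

A->CD, B->ACD, C->BC, D->BCC

  step 0 ⇒ step 1: DBC ⇒ BCC·ACD·BC
    B ↦ ACD
    C ↦ BC
    D ↦ BCC
    A ↦ CD  (constrained at step 1)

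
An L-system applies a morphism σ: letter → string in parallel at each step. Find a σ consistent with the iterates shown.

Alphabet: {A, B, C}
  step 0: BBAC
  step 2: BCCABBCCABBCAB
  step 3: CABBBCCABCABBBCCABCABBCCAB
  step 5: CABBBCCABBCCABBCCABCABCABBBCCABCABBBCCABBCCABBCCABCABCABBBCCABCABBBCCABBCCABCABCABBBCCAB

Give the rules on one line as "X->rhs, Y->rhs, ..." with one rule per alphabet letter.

A->C, B->CAB, C->B

  step 2 ⇒ step 3: BCCABBCCABBCAB ⇒ CAB·B·B·C·CAB·CAB·B·B·C·CAB·CAB·B·C·CAB
    A ↦ C
    B ↦ CAB
    C ↦ B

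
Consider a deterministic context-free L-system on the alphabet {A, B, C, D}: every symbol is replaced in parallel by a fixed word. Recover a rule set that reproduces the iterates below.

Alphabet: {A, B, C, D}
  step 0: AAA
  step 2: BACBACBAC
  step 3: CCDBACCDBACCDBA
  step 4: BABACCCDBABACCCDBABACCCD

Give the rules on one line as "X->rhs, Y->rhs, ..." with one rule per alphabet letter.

A->CD, B->C, C->BA, D->C

  step 3 ⇒ step 4: CCDBACCDBACCDBA ⇒ BA·BA·C·C·CD·BA·BA·C·C·CD·BA·BA·C·C·CD
    A ↦ CD
    B ↦ C
    C ↦ BA
    D ↦ C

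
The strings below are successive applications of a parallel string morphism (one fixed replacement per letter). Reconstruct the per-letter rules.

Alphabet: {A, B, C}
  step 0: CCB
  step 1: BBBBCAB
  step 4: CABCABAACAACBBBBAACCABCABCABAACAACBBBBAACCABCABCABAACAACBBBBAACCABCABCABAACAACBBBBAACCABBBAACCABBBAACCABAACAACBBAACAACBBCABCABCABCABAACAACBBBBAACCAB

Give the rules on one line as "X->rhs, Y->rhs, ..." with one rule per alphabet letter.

A->AAC, B->CAB, C->BB

  step 0 ⇒ step 1: CCB ⇒ BB·BB·CAB
    B ↦ CAB
    C ↦ BB
    A ↦ AAC  (constrained at step 1)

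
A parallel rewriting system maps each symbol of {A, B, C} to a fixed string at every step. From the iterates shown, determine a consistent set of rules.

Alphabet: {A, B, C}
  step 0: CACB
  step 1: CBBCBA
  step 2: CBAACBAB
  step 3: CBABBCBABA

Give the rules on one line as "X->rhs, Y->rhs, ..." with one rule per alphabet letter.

A->B, B->A, C->CB

  step 2 ⇒ step 3: CBAACBAB ⇒ CB·A·B·B·CB·A·B·A
    A ↦ B
    B ↦ A
    C ↦ CB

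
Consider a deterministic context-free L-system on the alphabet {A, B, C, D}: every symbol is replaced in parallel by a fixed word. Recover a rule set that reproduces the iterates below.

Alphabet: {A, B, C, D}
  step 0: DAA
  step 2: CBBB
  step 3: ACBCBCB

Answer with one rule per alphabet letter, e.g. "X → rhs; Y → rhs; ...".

  step 2 ⇒ step 3: CBBB ⇒ A·CB·CB·CB
    B ↦ CB
    C ↦ A
    A ↦ D  (constrained at step 0)
    D ↦ B  (constrained at step 0)

A->D, B->CB, C->A, D->B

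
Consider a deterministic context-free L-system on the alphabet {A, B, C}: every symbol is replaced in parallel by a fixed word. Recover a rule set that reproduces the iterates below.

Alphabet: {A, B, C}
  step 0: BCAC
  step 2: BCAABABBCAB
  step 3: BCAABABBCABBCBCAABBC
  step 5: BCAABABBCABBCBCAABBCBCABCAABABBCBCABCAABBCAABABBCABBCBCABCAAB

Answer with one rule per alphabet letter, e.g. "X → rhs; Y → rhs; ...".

  step 2 ⇒ step 3: BCAABABBCAB ⇒ BC·A·AB·AB·BC·AB·BC·BC·A·AB·BC
    A ↦ AB
    B ↦ BC
    C ↦ A

A->AB, B->BC, C->A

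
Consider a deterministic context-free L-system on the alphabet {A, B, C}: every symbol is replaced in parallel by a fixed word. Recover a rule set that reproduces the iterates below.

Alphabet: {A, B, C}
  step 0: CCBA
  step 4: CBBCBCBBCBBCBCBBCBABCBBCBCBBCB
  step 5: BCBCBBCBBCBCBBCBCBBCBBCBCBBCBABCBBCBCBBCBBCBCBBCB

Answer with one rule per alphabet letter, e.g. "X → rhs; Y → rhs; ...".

A->AB, B->CB, C->B

  step 4 ⇒ step 5: CBBCBCBBCBBCBCBBCBABCBBCBCBBCB ⇒ B·CB·CB·B·CB·B·CB·CB·B·CB·CB·B·CB·B·CB·CB·B·CB·AB·CB·B·CB·CB·B·CB·B·CB·CB·B·CB
    A ↦ AB
    B ↦ CB
    C ↦ B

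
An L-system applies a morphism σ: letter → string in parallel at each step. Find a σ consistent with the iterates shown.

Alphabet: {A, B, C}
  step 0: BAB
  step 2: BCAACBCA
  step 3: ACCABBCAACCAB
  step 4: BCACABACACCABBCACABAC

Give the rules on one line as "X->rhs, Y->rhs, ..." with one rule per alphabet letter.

  step 3 ⇒ step 4: ACCABBCAACCAB ⇒ B·CA·CA·B·AC·AC·CA·B·B·CA·CA·B·AC
    A ↦ B
    B ↦ AC
    C ↦ CA

A->B, B->AC, C->CA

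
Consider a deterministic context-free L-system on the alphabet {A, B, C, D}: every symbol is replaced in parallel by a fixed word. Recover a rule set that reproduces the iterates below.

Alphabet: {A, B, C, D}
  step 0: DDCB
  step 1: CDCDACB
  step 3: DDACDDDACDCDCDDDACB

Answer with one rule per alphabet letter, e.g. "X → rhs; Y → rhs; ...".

A->DD, B->CB, C->A, D->CD

  step 0 ⇒ step 1: DDCB ⇒ CD·CD·A·CB
    B ↦ CB
    C ↦ A
    D ↦ CD
    A ↦ DD  (constrained at step 1)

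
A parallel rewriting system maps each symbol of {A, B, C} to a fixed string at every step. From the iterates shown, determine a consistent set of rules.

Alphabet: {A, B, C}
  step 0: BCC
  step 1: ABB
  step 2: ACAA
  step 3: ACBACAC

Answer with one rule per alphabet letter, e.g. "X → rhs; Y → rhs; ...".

  step 2 ⇒ step 3: ACAA ⇒ AC·B·AC·AC
    A ↦ AC
    C ↦ B
  step 0 ⇒ step 1: BCC ⇒ A·B·B
    B ↦ A

A->AC, B->A, C->B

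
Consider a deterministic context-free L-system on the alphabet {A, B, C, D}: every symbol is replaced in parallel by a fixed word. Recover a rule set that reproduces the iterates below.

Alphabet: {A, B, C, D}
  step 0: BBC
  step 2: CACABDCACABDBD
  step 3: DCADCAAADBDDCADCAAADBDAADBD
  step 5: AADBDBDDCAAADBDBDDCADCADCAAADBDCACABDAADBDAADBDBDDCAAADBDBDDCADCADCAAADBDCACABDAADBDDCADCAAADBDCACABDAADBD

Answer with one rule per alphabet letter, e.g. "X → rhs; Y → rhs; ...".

  step 2 ⇒ step 3: CACABDCACABDBD ⇒ D·CA·D·CA·AAD·BD·D·CA·D·CA·AAD·BD·AAD·BD
    A ↦ CA
    B ↦ AAD
    C ↦ D
    D ↦ BD

A->CA, B->AAD, C->D, D->BD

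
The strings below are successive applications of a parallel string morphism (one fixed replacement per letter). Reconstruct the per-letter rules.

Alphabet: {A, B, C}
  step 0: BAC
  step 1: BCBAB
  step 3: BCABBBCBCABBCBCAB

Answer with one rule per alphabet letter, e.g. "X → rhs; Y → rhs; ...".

A->B, B->BC, C->AB

  step 0 ⇒ step 1: BAC ⇒ BC·B·AB
    A ↦ B
    B ↦ BC
    C ↦ AB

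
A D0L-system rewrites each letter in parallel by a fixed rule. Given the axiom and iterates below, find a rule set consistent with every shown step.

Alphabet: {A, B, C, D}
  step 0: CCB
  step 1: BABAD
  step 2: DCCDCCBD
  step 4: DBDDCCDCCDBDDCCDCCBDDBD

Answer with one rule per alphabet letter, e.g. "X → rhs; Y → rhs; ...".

A->CC, B->D, C->BA, D->BD

  step 1 ⇒ step 2: BABAD ⇒ D·CC·D·CC·BD
    A ↦ CC
    B ↦ D
    D ↦ BD
  step 0 ⇒ step 1: CCB ⇒ BA·BA·D
    C ↦ BA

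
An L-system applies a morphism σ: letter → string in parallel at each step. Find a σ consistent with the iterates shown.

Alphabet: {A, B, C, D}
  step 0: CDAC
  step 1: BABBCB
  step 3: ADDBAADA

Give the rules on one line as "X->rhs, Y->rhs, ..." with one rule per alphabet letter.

A->BBC, B->D, C->B, D->A

  step 0 ⇒ step 1: CDAC ⇒ B·A·BBC·B
    A ↦ BBC
    C ↦ B
    D ↦ A
    B ↦ D  (constrained at step 1)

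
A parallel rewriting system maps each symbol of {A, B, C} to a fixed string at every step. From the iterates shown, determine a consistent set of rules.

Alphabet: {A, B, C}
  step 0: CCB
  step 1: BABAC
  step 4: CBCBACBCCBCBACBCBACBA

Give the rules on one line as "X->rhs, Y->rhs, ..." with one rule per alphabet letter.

A->BC, B->C, C->BA

  step 0 ⇒ step 1: CCB ⇒ BA·BA·C
    B ↦ C
    C ↦ BA
    A ↦ BC  (constrained at step 1)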